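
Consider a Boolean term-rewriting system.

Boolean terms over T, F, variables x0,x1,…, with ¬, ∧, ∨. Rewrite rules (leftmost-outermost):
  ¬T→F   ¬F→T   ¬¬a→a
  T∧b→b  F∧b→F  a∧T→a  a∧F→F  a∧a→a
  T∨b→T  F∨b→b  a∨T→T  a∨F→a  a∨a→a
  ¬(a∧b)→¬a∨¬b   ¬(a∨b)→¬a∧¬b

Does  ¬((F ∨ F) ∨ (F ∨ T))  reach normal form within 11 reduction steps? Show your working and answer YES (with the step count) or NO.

Answer: YES — reaches normal form F in 9 ≤ 11 steps

Reduction:
  start: ¬((F ∨ F) ∨ (F ∨ T))
  →1  ¬(F ∨ F) ∧ ¬(F ∨ T)
  →2  (¬F ∧ ¬F) ∧ ¬(F ∨ T)
  →3  ¬F ∧ ¬(F ∨ T)
  →4  T ∧ ¬(F ∨ T)
  →5  ¬(F ∨ T)
  →6  ¬F ∧ ¬T
  →7  T ∧ ¬T
  →8  ¬T
  →9  F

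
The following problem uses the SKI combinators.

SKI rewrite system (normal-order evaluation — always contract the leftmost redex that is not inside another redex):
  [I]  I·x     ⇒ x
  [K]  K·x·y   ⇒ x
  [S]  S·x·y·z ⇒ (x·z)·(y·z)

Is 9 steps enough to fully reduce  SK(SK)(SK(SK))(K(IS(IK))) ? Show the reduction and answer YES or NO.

Answer: YES — reaches normal form K(SK) in 6 ≤ 9 steps

Working:
  start: SK(SK)(SK(SK))(K(IS(IK)))
  step 1: K(SK(SK))(SK(SK(SK)))(K(IS(IK)))
  step 2: SK(SK)(K(IS(IK)))
  step 3: K(K(IS(IK)))(SK(K(IS(IK))))
  step 4: K(IS(IK))
  step 5: K(S(IK))
  step 6: K(SK)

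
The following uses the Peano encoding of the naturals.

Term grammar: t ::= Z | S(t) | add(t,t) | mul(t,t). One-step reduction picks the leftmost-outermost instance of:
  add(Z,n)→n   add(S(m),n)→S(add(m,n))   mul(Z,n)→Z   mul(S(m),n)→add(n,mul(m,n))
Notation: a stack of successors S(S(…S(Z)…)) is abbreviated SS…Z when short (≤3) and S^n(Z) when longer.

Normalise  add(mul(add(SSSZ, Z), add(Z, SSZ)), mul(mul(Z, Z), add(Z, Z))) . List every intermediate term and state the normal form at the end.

Answer: normal form = S^6(Z)  (in 29 steps)

Working:
  start: add(mul(add(SSSZ, Z), add(Z, SSZ)), mul(mul(Z, Z), add(Z, Z)))
  [1] add(mul(S(add(SSZ, Z)), add(Z, SSZ)), mul(mul(Z, Z), add(Z, Z)))
  [2] add(add(add(Z, SSZ), mul(add(SSZ, Z), add(Z, SSZ))), mul(mul(Z, Z), add(Z, Z)))
  [3] add(add(SSZ, mul(add(SSZ, Z), add(Z, SSZ))), mul(mul(Z, Z), add(Z, Z)))
  [4] add(S(add(SZ, mul(add(SSZ, Z), add(Z, SSZ)))), mul(mul(Z, Z), add(Z, Z)))
  [5] S(add(add(SZ, mul(add(SSZ, Z), add(Z, SSZ))), mul(mul(Z, Z), add(Z, Z))))
  [6] S(add(S(add(Z, mul(add(SSZ, Z), add(Z, SSZ)))), mul(mul(Z, Z), add(Z, Z))))
  [7] S(S(add(add(Z, mul(add(SSZ, Z), add(Z, SSZ))), mul(mul(Z, Z), add(Z, Z)))))
  [8] S(S(add(mul(add(SSZ, Z), add(Z, SSZ)), mul(mul(Z, Z), add(Z, Z)))))
  [9] S(S(add(mul(S(add(SZ, Z)), add(Z, SSZ)), mul(mul(Z, Z), add(Z, Z)))))
  [10] S(S(add(add(add(Z, SSZ), mul(add(SZ, Z), add(Z, SSZ))), mul(mul(Z, Z), add(Z, Z)))))
  [11] S(S(add(add(SSZ, mul(add(SZ, Z), add(Z, SSZ))), mul(mul(Z, Z), add(Z, Z)))))
  [12] S(S(add(S(add(SZ, mul(add(SZ, Z), add(Z, SSZ)))), mul(mul(Z, Z), add(Z, Z)))))
  [13] S(S(S(add(add(SZ, mul(add(SZ, Z), add(Z, SSZ))), mul(mul(Z, Z), add(Z, Z))))))
  [14] S(S(S(add(S(add(Z, mul(add(SZ, Z), add(Z, SSZ)))), mul(mul(Z, Z), add(Z, Z))))))
  [15] S(S(S(S(add(add(Z, mul(add(SZ, Z), add(Z, SSZ))), mul(mul(Z, Z), add(Z, Z)))))))
  [16] S(S(S(S(add(mul(add(SZ, Z), add(Z, SSZ)), mul(mul(Z, Z), add(Z, Z)))))))
  [17] S(S(S(S(add(mul(S(add(Z, Z)), add(Z, SSZ)), mul(mul(Z, Z), add(Z, Z)))))))
  [18] S(S(S(S(add(add(add(Z, SSZ), mul(add(Z, Z), add(Z, SSZ))), mul(mul(Z, Z), add(Z, Z)))))))
  [19] S(S(S(S(add(add(SSZ, mul(add(Z, Z), add(Z, SSZ))), mul(mul(Z, Z), add(Z, Z)))))))
  [20] S(S(S(S(add(S(add(SZ, mul(add(Z, Z), add(Z, SSZ)))), mul(mul(Z, Z), add(Z, Z)))))))
  [21] S(S(S(S(S(add(add(SZ, mul(add(Z, Z), add(Z, SSZ))), mul(mul(Z, Z), add(Z, Z))))))))
  [22] S(S(S(S(S(add(S(add(Z, mul(add(Z, Z), add(Z, SSZ)))), mul(mul(Z, Z), add(Z, Z))))))))
  [23] S(S(S(S(S(S(add(add(Z, mul(add(Z, Z), add(Z, SSZ))), mul(mul(Z, Z), add(Z, Z)))))))))
  [24] S(S(S(S(S(S(add(mul(add(Z, Z), add(Z, SSZ)), mul(mul(Z, Z), add(Z, Z)))))))))
  [25] S(S(S(S(S(S(add(mul(Z, add(Z, SSZ)), mul(mul(Z, Z), add(Z, Z)))))))))
  [26] S(S(S(S(S(S(add(Z, mul(mul(Z, Z), add(Z, Z)))))))))
  [27] S(S(S(S(S(S(mul(mul(Z, Z), add(Z, Z))))))))
  [28] S(S(S(S(S(S(mul(Z, add(Z, Z))))))))
  [29] S^6(Z)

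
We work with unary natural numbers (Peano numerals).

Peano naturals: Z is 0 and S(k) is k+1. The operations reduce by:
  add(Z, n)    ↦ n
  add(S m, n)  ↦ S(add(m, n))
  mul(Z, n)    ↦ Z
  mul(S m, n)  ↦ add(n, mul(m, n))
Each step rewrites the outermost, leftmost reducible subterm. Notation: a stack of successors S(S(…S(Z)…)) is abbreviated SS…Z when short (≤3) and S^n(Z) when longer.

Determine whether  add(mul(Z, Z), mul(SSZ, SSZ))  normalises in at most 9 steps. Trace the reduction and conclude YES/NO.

Answer: NO — after 9 steps the term is S(S(S(S(add(Z, mul(Z, SSZ)))))), not yet normal

Working:
  start: add(mul(Z, Z), mul(SSZ, SSZ))
  [1] add(Z, mul(SSZ, SSZ))
  [2] mul(SSZ, SSZ)
  [3] add(SSZ, mul(SZ, SSZ))
  [4] S(add(SZ, mul(SZ, SSZ)))
  [5] S(S(add(Z, mul(SZ, SSZ))))
  [6] S(S(mul(SZ, SSZ)))
  [7] S(S(add(SSZ, mul(Z, SSZ))))
  [8] S(S(S(add(SZ, mul(Z, SSZ)))))
  [9] S(S(S(S(add(Z, mul(Z, SSZ))))))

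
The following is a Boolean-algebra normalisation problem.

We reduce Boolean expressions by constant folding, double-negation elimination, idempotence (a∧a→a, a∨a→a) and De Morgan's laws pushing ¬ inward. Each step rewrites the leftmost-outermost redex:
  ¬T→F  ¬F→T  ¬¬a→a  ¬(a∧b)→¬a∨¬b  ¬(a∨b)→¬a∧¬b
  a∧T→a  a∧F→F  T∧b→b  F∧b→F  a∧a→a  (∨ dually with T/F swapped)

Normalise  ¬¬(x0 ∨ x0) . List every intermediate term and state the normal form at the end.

Answer: normal form = x0  (in 2 steps)

Working:
  start: ¬¬(x0 ∨ x0)
  step 1: x0 ∨ x0
  step 2: x0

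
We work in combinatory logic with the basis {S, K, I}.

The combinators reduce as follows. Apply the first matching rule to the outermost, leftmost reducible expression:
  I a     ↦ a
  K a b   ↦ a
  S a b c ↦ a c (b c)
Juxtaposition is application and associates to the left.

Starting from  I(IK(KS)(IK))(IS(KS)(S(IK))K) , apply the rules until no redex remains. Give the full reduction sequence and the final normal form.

  start: I(IK(KS)(IK))(IS(KS)(S(IK))K)
  →1  IK(KS)(IK)(IS(KS)(S(IK))K)
  →2  K(KS)(IK)(IS(KS)(S(IK))K)
  →3  KS(IS(KS)(S(IK))K)
  →4  S

Answer: normal form = S  (in 4 steps)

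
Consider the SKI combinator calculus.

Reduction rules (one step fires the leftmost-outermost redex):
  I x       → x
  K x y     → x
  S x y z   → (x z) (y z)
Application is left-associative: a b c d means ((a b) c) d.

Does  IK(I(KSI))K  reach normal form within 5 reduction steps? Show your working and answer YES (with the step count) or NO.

Answer: YES — reaches normal form S in 4 ≤ 5 steps

Derivation:
  start: IK(I(KSI))K
  step 1: K(I(KSI))K
  step 2: I(KSI)
  step 3: KSI
  step 4: S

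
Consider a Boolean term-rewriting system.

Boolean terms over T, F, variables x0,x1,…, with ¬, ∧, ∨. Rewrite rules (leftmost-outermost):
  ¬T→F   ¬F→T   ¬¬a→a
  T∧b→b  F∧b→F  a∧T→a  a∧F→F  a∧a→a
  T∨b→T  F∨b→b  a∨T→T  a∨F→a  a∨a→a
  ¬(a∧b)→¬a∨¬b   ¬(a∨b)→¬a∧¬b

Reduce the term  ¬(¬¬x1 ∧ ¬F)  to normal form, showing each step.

  start: ¬(¬¬x1 ∧ ¬F)
  →1  ¬¬¬x1 ∨ ¬¬F
  →2  ¬x1 ∨ ¬¬F
  →3  ¬x1 ∨ F
  →4  ¬x1

Answer: normal form = ¬x1  (in 4 steps)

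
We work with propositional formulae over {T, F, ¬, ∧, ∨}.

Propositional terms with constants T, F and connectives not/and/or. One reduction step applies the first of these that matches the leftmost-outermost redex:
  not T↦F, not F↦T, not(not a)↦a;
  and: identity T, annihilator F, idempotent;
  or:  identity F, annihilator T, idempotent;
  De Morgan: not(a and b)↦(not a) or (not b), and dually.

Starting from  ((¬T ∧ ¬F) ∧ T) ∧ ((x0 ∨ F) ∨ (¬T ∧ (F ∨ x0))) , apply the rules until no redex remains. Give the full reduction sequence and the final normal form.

  start: ((¬T ∧ ¬F) ∧ T) ∧ ((x0 ∨ F) ∨ (¬T ∧ (F ∨ x0)))
  step 1: (¬T ∧ ¬F) ∧ ((x0 ∨ F) ∨ (¬T ∧ (F ∨ x0)))
  step 2: (F ∧ ¬F) ∧ ((x0 ∨ F) ∨ (¬T ∧ (F ∨ x0)))
  step 3: F ∧ ((x0 ∨ F) ∨ (¬T ∧ (F ∨ x0)))
  step 4: F

Answer: normal form = F  (in 4 steps)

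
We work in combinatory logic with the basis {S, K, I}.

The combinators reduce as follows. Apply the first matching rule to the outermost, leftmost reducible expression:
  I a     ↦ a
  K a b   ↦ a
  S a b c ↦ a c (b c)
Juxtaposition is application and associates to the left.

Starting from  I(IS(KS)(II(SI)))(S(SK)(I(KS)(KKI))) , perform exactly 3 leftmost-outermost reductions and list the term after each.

Answer: after 3 steps: KS(S(SK)(I(KS)(KKI)))(II(SI)(S(SK)(I(KS)(KKI))))

Derivation:
  start: I(IS(KS)(II(SI)))(S(SK)(I(KS)(KKI)))
  [1] IS(KS)(II(SI))(S(SK)(I(KS)(KKI)))
  [2] S(KS)(II(SI))(S(SK)(I(KS)(KKI)))
  [3] KS(S(SK)(I(KS)(KKI)))(II(SI)(S(SK)(I(KS)(KKI))))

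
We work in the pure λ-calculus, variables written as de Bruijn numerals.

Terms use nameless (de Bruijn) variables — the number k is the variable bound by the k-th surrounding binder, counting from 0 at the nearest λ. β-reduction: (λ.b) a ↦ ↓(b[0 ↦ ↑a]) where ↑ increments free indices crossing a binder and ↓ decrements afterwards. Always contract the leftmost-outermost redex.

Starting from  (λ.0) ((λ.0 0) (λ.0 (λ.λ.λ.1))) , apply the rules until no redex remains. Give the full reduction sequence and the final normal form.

Answer: normal form = λ.λ.1  (in 5 steps)

Derivation:
  start: (λ.0) ((λ.0 0) (λ.0 (λ.λ.λ.1)))
  step 1: (λ.0 0) (λ.0 (λ.λ.λ.1))
  step 2: (λ.0 (λ.λ.λ.1)) (λ.0 (λ.λ.λ.1))
  step 3: (λ.0 (λ.λ.λ.1)) (λ.λ.λ.1)
  step 4: (λ.λ.λ.1) (λ.λ.λ.1)
  step 5: λ.λ.1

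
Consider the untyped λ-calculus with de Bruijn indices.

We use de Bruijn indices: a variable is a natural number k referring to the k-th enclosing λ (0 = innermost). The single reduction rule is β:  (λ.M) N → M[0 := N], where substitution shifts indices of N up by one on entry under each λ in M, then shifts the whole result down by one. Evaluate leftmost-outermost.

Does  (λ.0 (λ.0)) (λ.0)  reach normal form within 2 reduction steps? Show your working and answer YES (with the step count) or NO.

  start: (λ.0 (λ.0)) (λ.0)
  step 1: (λ.0) (λ.0)
  step 2: λ.0

Answer: YES — reaches normal form λ.0 in 2 ≤ 2 steps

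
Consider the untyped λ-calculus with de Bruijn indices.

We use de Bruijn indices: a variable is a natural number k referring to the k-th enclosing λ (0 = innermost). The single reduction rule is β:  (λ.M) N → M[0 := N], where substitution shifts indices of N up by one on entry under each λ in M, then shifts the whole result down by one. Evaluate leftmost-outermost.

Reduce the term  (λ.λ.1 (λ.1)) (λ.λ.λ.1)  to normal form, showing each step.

  start: (λ.λ.1 (λ.1)) (λ.λ.λ.1)
  step 1: λ.(λ.λ.λ.1) (λ.1)
  step 2: λ.λ.λ.1

Answer: normal form = λ.λ.λ.1  (in 2 steps)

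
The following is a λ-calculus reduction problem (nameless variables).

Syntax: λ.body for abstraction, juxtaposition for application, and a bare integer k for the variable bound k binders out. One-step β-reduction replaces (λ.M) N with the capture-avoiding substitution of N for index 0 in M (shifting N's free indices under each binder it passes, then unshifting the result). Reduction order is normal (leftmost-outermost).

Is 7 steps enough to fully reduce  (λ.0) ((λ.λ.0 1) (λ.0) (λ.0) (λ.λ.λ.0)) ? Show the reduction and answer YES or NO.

Answer: YES — reaches normal form λ.λ.λ.0 in 5 ≤ 7 steps

Reduction:
  start: (λ.0) ((λ.λ.0 1) (λ.0) (λ.0) (λ.λ.λ.0))
  →1  (λ.λ.0 1) (λ.0) (λ.0) (λ.λ.λ.0)
  →2  (λ.0 (λ.0)) (λ.0) (λ.λ.λ.0)
  →3  (λ.0) (λ.0) (λ.λ.λ.0)
  →4  (λ.0) (λ.λ.λ.0)
  →5  λ.λ.λ.0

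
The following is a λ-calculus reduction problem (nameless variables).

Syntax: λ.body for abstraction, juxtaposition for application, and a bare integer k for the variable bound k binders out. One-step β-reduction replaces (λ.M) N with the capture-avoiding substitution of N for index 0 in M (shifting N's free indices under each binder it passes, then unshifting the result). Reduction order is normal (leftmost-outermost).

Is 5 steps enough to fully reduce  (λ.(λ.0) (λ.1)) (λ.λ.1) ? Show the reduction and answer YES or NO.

  start: (λ.(λ.0) (λ.1)) (λ.λ.1)
  [1] (λ.0) (λ.λ.λ.1)
  [2] λ.λ.λ.1

Answer: YES — reaches normal form λ.λ.λ.1 in 2 ≤ 5 steps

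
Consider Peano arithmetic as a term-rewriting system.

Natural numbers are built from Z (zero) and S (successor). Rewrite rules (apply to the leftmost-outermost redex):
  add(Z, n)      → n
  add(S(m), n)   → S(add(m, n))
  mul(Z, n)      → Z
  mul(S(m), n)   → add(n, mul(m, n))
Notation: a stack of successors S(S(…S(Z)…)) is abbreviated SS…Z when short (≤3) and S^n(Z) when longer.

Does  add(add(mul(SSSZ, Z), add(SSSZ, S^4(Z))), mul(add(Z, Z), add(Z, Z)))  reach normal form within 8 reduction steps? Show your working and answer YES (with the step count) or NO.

  start: add(add(mul(SSSZ, Z), add(SSSZ, S^4(Z))), mul(add(Z, Z), add(Z, Z)))
  [1] add(add(add(Z, mul(SSZ, Z)), add(SSSZ, S^4(Z))), mul(add(Z, Z), add(Z, Z)))
  [2] add(add(mul(SSZ, Z), add(SSSZ, S^4(Z))), mul(add(Z, Z), add(Z, Z)))
  [3] add(add(add(Z, mul(SZ, Z)), add(SSSZ, S^4(Z))), mul(add(Z, Z), add(Z, Z)))
  [4] add(add(mul(SZ, Z), add(SSSZ, S^4(Z))), mul(add(Z, Z), add(Z, Z)))
  [5] add(add(add(Z, mul(Z, Z)), add(SSSZ, S^4(Z))), mul(add(Z, Z), add(Z, Z)))
  [6] add(add(mul(Z, Z), add(SSSZ, S^4(Z))), mul(add(Z, Z), add(Z, Z)))
  [7] add(add(Z, add(SSSZ, S^4(Z))), mul(add(Z, Z), add(Z, Z)))
  [8] add(add(SSSZ, S^4(Z)), mul(add(Z, Z), add(Z, Z)))

Answer: NO — after 8 steps the term is add(add(SSSZ, S^4(Z)), mul(add(Z, Z), add(Z, Z))), not yet normal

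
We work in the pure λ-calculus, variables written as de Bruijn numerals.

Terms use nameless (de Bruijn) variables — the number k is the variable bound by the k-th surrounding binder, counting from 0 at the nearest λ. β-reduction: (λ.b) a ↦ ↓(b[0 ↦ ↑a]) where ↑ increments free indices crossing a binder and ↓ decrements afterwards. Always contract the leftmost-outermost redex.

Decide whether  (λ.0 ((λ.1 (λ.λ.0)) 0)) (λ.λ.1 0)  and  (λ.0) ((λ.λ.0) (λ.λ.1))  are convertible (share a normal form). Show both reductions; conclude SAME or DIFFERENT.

Term A:
  start: (λ.0 ((λ.1 (λ.λ.0)) 0)) (λ.λ.1 0)
  [1] (λ.λ.1 0) ((λ.(λ.λ.1 0) (λ.λ.0)) (λ.λ.1 0))
  [2] λ.(λ.(λ.λ.1 0) (λ.λ.0)) (λ.λ.1 0) 0
  [3] λ.(λ.λ.1 0) (λ.λ.0) 0
  [4] λ.(λ.(λ.λ.0) 0) 0
  [5] λ.(λ.λ.0) 0
  [6] λ.λ.0

Term B:
  start: (λ.0) ((λ.λ.0) (λ.λ.1))
  [1] (λ.λ.0) (λ.λ.1)
  [2] λ.0

Answer: DIFFERENT — A ⇓ λ.λ.0, B ⇓ λ.0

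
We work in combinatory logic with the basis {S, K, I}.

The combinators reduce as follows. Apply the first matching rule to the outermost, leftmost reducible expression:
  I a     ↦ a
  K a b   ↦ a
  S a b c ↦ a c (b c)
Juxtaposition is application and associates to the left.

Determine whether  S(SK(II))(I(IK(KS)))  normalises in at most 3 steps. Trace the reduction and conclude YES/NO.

Answer: YES — reaches normal form S(SKI)(K(KS)) in 3 ≤ 3 steps

Working:
  start: S(SK(II))(I(IK(KS)))
  [1] S(SKI)(I(IK(KS)))
  [2] S(SKI)(IK(KS))
  [3] S(SKI)(K(KS))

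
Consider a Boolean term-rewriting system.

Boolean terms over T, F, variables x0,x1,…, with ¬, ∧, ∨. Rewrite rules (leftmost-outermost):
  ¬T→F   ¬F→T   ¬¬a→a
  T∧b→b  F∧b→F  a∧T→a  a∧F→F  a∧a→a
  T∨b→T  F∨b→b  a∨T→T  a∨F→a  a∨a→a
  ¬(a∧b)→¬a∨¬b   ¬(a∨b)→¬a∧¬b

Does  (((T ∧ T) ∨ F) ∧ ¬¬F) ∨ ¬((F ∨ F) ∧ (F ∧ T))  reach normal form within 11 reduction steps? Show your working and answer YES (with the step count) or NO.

  start: (((T ∧ T) ∨ F) ∧ ¬¬F) ∨ ¬((F ∨ F) ∧ (F ∧ T))
  →1  ((T ∧ T) ∧ ¬¬F) ∨ ¬((F ∨ F) ∧ (F ∧ T))
  →2  (T ∧ ¬¬F) ∨ ¬((F ∨ F) ∧ (F ∧ T))
  →3  ¬¬F ∨ ¬((F ∨ F) ∧ (F ∧ T))
  →4  F ∨ ¬((F ∨ F) ∧ (F ∧ T))
  →5  ¬((F ∨ F) ∧ (F ∧ T))
  →6  ¬(F ∨ F) ∨ ¬(F ∧ T)
  →7  (¬F ∧ ¬F) ∨ ¬(F ∧ T)
  →8  ¬F ∨ ¬(F ∧ T)
  →9  T ∨ ¬(F ∧ T)
  →10  T

Answer: YES — reaches normal form T in 10 ≤ 11 steps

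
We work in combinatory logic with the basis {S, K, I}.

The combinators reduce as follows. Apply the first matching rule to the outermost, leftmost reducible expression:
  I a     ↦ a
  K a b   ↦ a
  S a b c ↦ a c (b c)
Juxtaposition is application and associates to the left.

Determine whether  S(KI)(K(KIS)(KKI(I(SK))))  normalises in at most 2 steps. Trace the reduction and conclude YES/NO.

Answer: YES — reaches normal form S(KI)I in 2 ≤ 2 steps

Derivation:
  start: S(KI)(K(KIS)(KKI(I(SK))))
  →1  S(KI)(KIS)
  →2  S(KI)I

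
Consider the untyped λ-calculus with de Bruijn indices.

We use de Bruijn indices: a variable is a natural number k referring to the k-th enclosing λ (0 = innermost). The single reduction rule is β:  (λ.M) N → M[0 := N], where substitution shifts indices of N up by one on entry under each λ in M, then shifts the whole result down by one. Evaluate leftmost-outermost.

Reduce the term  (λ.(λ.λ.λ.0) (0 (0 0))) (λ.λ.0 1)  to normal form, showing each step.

Answer: normal form = λ.λ.0  (in 2 steps)

Derivation:
  start: (λ.(λ.λ.λ.0) (0 (0 0))) (λ.λ.0 1)
  →1  (λ.λ.λ.0) ((λ.λ.0 1) ((λ.λ.0 1) (λ.λ.0 1)))
  →2  λ.λ.0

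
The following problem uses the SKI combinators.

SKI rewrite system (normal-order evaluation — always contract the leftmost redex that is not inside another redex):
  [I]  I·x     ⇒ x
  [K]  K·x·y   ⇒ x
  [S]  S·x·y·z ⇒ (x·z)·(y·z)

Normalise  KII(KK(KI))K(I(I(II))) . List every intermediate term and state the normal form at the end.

Answer: normal form = K  (in 4 steps)

Working:
  start: KII(KK(KI))K(I(I(II)))
  →1  I(KK(KI))K(I(I(II)))
  →2  KK(KI)K(I(I(II)))
  →3  KK(I(I(II)))
  →4  K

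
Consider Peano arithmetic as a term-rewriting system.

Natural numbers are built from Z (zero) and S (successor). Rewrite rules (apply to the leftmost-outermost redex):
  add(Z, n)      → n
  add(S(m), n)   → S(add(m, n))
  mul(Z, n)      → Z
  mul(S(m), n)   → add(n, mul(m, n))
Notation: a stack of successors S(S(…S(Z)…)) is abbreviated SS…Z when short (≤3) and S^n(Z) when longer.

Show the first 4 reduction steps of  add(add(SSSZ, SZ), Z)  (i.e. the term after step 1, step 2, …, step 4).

Answer: after 4 steps: S(S(add(add(SZ, SZ), Z)))

Reduction:
  start: add(add(SSSZ, SZ), Z)
  →1  add(S(add(SSZ, SZ)), Z)
  →2  S(add(add(SSZ, SZ), Z))
  →3  S(add(S(add(SZ, SZ)), Z))
  →4  S(S(add(add(SZ, SZ), Z)))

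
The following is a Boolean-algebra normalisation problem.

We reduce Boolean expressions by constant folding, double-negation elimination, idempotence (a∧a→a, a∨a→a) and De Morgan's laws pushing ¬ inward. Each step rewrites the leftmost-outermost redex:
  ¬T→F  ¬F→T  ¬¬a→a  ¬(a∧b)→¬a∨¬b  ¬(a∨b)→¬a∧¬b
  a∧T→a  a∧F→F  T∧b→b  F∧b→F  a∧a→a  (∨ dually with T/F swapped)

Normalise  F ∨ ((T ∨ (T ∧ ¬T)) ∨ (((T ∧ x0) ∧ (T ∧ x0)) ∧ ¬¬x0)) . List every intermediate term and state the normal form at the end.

Answer: normal form = T  (in 3 steps)

Reduction:
  start: F ∨ ((T ∨ (T ∧ ¬T)) ∨ (((T ∧ x0) ∧ (T ∧ x0)) ∧ ¬¬x0))
  →1  (T ∨ (T ∧ ¬T)) ∨ (((T ∧ x0) ∧ (T ∧ x0)) ∧ ¬¬x0)
  →2  T ∨ (((T ∧ x0) ∧ (T ∧ x0)) ∧ ¬¬x0)
  →3  T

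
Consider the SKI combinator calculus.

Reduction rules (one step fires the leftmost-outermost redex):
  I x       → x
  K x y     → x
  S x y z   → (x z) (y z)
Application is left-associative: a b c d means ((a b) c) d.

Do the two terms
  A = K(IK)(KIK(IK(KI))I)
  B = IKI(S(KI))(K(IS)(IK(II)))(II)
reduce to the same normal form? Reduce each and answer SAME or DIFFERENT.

Answer: DIFFERENT — A ⇓ K, B ⇓ SI

Derivation:
Term A:
  start: K(IK)(KIK(IK(KI))I)
  [1] IK
  [2] K

Term B:
  start: IKI(S(KI))(K(IS)(IK(II)))(II)
  [1] KI(S(KI))(K(IS)(IK(II)))(II)
  [2] I(K(IS)(IK(II)))(II)
  [3] K(IS)(IK(II))(II)
  [4] IS(II)
  [5] S(II)
  [6] SI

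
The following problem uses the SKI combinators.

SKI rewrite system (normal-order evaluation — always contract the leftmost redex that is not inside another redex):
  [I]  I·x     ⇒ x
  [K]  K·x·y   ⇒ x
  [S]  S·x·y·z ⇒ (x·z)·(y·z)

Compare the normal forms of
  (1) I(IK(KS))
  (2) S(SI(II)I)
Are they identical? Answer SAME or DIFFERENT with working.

Term A:
  start: I(IK(KS))
  [1] IK(KS)
  [2] K(KS)

Term B:
  start: S(SI(II)I)
  [1] S(II(III))
  [2] S(I(III))
  [3] S(III)
  [4] S(II)
  [5] SI

Answer: DIFFERENT — A ⇓ K(KS), B ⇓ SI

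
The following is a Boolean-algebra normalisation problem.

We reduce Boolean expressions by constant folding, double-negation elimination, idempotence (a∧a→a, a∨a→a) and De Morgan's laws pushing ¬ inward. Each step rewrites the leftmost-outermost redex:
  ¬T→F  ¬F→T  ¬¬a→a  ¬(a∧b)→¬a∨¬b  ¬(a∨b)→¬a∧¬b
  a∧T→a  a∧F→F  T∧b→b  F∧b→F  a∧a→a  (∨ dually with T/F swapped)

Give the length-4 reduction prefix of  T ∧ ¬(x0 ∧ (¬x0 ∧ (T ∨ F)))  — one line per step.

Answer: after 4 steps: ¬x0 ∨ (x0 ∨ ¬(T ∨ F))

Derivation:
  start: T ∧ ¬(x0 ∧ (¬x0 ∧ (T ∨ F)))
  →1  ¬(x0 ∧ (¬x0 ∧ (T ∨ F)))
  →2  ¬x0 ∨ ¬(¬x0 ∧ (T ∨ F))
  →3  ¬x0 ∨ (¬¬x0 ∨ ¬(T ∨ F))
  →4  ¬x0 ∨ (x0 ∨ ¬(T ∨ F))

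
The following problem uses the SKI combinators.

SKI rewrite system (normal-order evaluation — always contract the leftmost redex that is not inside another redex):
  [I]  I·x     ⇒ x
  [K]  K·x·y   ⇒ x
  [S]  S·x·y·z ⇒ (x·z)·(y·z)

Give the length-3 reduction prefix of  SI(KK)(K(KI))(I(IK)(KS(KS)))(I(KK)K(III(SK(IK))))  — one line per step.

Answer: after 3 steps: KI(I(IK)(KS(KS)))(I(KK)K(III(SK(IK))))

Reduction:
  start: SI(KK)(K(KI))(I(IK)(KS(KS)))(I(KK)K(III(SK(IK))))
  step 1: I(K(KI))(KK(K(KI)))(I(IK)(KS(KS)))(I(KK)K(III(SK(IK))))
  step 2: K(KI)(KK(K(KI)))(I(IK)(KS(KS)))(I(KK)K(III(SK(IK))))
  step 3: KI(I(IK)(KS(KS)))(I(KK)K(III(SK(IK))))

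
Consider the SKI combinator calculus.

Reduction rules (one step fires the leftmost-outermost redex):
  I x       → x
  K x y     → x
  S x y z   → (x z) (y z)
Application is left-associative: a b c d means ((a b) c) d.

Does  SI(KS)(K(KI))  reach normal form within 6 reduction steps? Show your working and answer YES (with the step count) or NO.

  start: SI(KS)(K(KI))
  →1  I(K(KI))(KS(K(KI)))
  →2  K(KI)(KS(K(KI)))
  →3  KI

Answer: YES — reaches normal form KI in 3 ≤ 6 steps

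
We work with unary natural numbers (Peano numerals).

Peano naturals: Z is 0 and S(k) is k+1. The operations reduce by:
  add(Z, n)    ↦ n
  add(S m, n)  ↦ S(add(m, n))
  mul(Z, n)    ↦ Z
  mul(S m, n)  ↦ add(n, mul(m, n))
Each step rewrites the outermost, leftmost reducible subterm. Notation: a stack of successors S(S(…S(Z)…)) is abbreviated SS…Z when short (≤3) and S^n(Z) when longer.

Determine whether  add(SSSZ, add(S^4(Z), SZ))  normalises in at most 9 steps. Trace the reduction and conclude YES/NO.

  start: add(SSSZ, add(S^4(Z), SZ))
  →1  S(add(SSZ, add(S^4(Z), SZ)))
  →2  S(S(add(SZ, add(S^4(Z), SZ))))
  →3  S(S(S(add(Z, add(S^4(Z), SZ)))))
  →4  S(S(S(add(S^4(Z), SZ))))
  →5  S(S(S(S(add(SSSZ, SZ)))))
  →6  S(S(S(S(S(add(SSZ, SZ))))))
  →7  S(S(S(S(S(S(add(SZ, SZ)))))))
  →8  S(S(S(S(S(S(S(add(Z, SZ))))))))
  →9  S^8(Z)

Answer: YES — reaches normal form S^8(Z) in 9 ≤ 9 steps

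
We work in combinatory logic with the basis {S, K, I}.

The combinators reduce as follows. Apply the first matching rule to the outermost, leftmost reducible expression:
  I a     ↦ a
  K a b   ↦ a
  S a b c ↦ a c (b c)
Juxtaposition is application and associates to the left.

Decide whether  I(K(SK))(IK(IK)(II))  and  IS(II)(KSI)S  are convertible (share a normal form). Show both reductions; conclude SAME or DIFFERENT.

Answer: DIFFERENT — A ⇓ SK, B ⇓ S(SS)

Derivation:
Term A:
  start: I(K(SK))(IK(IK)(II))
  →1  K(SK)(IK(IK)(II))
  →2  SK

Term B:
  start: IS(II)(KSI)S
  →1  S(II)(KSI)S
  →2  IIS(KSIS)
  →3  IS(KSIS)
  →4  S(KSIS)
  →5  S(SS)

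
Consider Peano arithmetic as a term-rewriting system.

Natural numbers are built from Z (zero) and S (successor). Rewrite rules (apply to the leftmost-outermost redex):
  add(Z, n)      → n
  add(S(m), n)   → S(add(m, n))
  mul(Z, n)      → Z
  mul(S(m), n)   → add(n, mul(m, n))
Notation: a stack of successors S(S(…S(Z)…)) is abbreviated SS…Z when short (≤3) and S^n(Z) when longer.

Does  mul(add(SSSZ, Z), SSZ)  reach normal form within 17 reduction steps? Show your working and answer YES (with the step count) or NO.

  start: mul(add(SSSZ, Z), SSZ)
  →1  mul(S(add(SSZ, Z)), SSZ)
  →2  add(SSZ, mul(add(SSZ, Z), SSZ))
  →3  S(add(SZ, mul(add(SSZ, Z), SSZ)))
  →4  S(S(add(Z, mul(add(SSZ, Z), SSZ))))
  →5  S(S(mul(add(SSZ, Z), SSZ)))
  →6  S(S(mul(S(add(SZ, Z)), SSZ)))
  →7  S(S(add(SSZ, mul(add(SZ, Z), SSZ))))
  →8  S(S(S(add(SZ, mul(add(SZ, Z), SSZ)))))
  →9  S(S(S(S(add(Z, mul(add(SZ, Z), SSZ))))))
  →10  S(S(S(S(mul(add(SZ, Z), SSZ)))))
  →11  S(S(S(S(mul(S(add(Z, Z)), SSZ)))))
  →12  S(S(S(S(add(SSZ, mul(add(Z, Z), SSZ))))))
  →13  S(S(S(S(S(add(SZ, mul(add(Z, Z), SSZ)))))))
  →14  S(S(S(S(S(S(add(Z, mul(add(Z, Z), SSZ))))))))
  →15  S(S(S(S(S(S(mul(add(Z, Z), SSZ)))))))
  →16  S(S(S(S(S(S(mul(Z, SSZ)))))))
  →17  S^6(Z)

Answer: YES — reaches normal form S^6(Z) in 17 ≤ 17 steps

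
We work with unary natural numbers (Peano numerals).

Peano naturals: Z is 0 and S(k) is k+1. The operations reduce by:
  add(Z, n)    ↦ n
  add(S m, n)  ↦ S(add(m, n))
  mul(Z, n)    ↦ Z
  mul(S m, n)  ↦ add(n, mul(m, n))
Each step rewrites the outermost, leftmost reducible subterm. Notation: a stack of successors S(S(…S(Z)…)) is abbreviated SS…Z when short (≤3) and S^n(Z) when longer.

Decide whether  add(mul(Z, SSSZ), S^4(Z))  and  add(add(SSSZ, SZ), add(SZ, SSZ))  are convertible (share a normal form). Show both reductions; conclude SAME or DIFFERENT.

Answer: DIFFERENT — A ⇓ S^4(Z), B ⇓ S^7(Z)

Reduction:
Term A:
  start: add(mul(Z, SSSZ), S^4(Z))
  step 1: add(Z, S^4(Z))
  step 2: S^4(Z)

Term B:
  start: add(add(SSSZ, SZ), add(SZ, SSZ))
  step 1: add(S(add(SSZ, SZ)), add(SZ, SSZ))
  step 2: S(add(add(SSZ, SZ), add(SZ, SSZ)))
  step 3: S(add(S(add(SZ, SZ)), add(SZ, SSZ)))
  step 4: S(S(add(add(SZ, SZ), add(SZ, SSZ))))
  step 5: S(S(add(S(add(Z, SZ)), add(SZ, SSZ))))
  step 6: S(S(S(add(add(Z, SZ), add(SZ, SSZ)))))
  step 7: S(S(S(add(SZ, add(SZ, SSZ)))))
  step 8: S(S(S(S(add(Z, add(SZ, SSZ))))))
  step 9: S(S(S(S(add(SZ, SSZ)))))
  step 10: S(S(S(S(S(add(Z, SSZ))))))
  step 11: S^7(Z)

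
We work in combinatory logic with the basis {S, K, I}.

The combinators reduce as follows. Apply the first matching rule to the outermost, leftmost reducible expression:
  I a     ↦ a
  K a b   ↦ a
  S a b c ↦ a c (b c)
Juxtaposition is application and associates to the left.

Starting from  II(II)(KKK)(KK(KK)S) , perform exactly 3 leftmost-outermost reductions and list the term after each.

Answer: after 3 steps: I(KKK)(KK(KK)S)

Reduction:
  start: II(II)(KKK)(KK(KK)S)
  →1  I(II)(KKK)(KK(KK)S)
  →2  II(KKK)(KK(KK)S)
  →3  I(KKK)(KK(KK)S)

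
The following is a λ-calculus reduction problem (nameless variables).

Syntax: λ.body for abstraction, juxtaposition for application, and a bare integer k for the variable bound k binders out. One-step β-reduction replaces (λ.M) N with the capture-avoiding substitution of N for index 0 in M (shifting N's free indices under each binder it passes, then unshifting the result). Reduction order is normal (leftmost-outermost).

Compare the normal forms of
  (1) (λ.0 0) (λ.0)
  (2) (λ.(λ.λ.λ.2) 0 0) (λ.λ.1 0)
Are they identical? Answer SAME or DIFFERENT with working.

Answer: DIFFERENT — A ⇓ λ.0, B ⇓ λ.λ.λ.1 0

Working:
Term A:
  start: (λ.0 0) (λ.0)
  [1] (λ.0) (λ.0)
  [2] λ.0

Term B:
  start: (λ.(λ.λ.λ.2) 0 0) (λ.λ.1 0)
  [1] (λ.λ.λ.2) (λ.λ.1 0) (λ.λ.1 0)
  [2] (λ.λ.λ.λ.1 0) (λ.λ.1 0)
  [3] λ.λ.λ.1 0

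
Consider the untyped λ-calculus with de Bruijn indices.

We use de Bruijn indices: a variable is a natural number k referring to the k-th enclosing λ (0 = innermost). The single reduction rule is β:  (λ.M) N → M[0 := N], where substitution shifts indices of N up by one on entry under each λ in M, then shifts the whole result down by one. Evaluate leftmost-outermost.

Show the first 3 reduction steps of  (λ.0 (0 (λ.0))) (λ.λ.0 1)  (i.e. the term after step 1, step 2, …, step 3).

  start: (λ.0 (0 (λ.0))) (λ.λ.0 1)
  step 1: (λ.λ.0 1) ((λ.λ.0 1) (λ.0))
  step 2: λ.0 ((λ.λ.0 1) (λ.0))
  step 3: λ.0 (λ.0 (λ.0))

Answer: after 3 steps: λ.0 (λ.0 (λ.0))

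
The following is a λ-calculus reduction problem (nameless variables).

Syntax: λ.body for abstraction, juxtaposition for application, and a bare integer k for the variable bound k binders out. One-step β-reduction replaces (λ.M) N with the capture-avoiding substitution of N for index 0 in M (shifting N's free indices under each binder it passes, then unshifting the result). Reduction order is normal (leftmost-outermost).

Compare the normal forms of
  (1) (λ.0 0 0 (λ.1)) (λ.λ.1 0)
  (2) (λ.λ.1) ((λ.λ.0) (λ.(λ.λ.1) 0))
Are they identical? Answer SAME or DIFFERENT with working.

Answer: DIFFERENT — A ⇓ λ.λ.λ.1 0, B ⇓ λ.λ.0

Working:
Term A:
  start: (λ.0 0 0 (λ.1)) (λ.λ.1 0)
  [1] (λ.λ.1 0) (λ.λ.1 0) (λ.λ.1 0) (λ.λ.λ.1 0)
  [2] (λ.(λ.λ.1 0) 0) (λ.λ.1 0) (λ.λ.λ.1 0)
  [3] (λ.λ.1 0) (λ.λ.1 0) (λ.λ.λ.1 0)
  [4] (λ.(λ.λ.1 0) 0) (λ.λ.λ.1 0)
  [5] (λ.λ.1 0) (λ.λ.λ.1 0)
  [6] λ.(λ.λ.λ.1 0) 0
  [7] λ.λ.λ.1 0

Term B:
  start: (λ.λ.1) ((λ.λ.0) (λ.(λ.λ.1) 0))
  [1] λ.(λ.λ.0) (λ.(λ.λ.1) 0)
  [2] λ.λ.0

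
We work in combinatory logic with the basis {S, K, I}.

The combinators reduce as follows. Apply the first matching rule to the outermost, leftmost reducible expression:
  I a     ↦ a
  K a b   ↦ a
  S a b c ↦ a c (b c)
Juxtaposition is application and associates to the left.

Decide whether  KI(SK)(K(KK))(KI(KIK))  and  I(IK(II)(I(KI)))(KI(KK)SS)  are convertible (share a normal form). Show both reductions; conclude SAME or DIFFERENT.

Term A:
  start: KI(SK)(K(KK))(KI(KIK))
  →1  I(K(KK))(KI(KIK))
  →2  K(KK)(KI(KIK))
  →3  KK

Term B:
  start: I(IK(II)(I(KI)))(KI(KK)SS)
  →1  IK(II)(I(KI))(KI(KK)SS)
  →2  K(II)(I(KI))(KI(KK)SS)
  →3  II(KI(KK)SS)
  →4  I(KI(KK)SS)
  →5  KI(KK)SS
  →6  ISS
  →7  SS

Answer: DIFFERENT — A ⇓ KK, B ⇓ SS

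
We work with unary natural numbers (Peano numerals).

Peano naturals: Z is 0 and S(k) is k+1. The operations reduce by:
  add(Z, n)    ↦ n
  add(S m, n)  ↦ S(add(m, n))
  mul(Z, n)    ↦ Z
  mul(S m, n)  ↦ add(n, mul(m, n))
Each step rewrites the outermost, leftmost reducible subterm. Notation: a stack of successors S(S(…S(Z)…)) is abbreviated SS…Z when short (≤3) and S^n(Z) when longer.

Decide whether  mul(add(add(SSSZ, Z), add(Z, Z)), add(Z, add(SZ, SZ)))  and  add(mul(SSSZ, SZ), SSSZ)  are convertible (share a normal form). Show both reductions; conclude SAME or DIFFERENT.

Answer: SAME — A ⇓ S^6(Z), B ⇓ S^6(Z)

Reduction:
Term A:
  start: mul(add(add(SSSZ, Z), add(Z, Z)), add(Z, add(SZ, SZ)))
  step 1: mul(add(S(add(SSZ, Z)), add(Z, Z)), add(Z, add(SZ, SZ)))
  step 2: mul(S(add(add(SSZ, Z), add(Z, Z))), add(Z, add(SZ, SZ)))
  step 3: add(add(Z, add(SZ, SZ)), mul(add(add(SSZ, Z), add(Z, Z)), add(Z, add(SZ, SZ))))
  step 4: add(add(SZ, SZ), mul(add(add(SSZ, Z), add(Z, Z)), add(Z, add(SZ, SZ))))
  step 5: add(S(add(Z, SZ)), mul(add(add(SSZ, Z), add(Z, Z)), add(Z, add(SZ, SZ))))
  step 6: S(add(add(Z, SZ), mul(add(add(SSZ, Z), add(Z, Z)), add(Z, add(SZ, SZ)))))
  step 7: S(add(SZ, mul(add(add(SSZ, Z), add(Z, Z)), add(Z, add(SZ, SZ)))))
  step 8: S(S(add(Z, mul(add(add(SSZ, Z), add(Z, Z)), add(Z, add(SZ, SZ))))))
  step 9: S(S(mul(add(add(SSZ, Z), add(Z, Z)), add(Z, add(SZ, SZ)))))
  step 10: S(S(mul(add(S(add(SZ, Z)), add(Z, Z)), add(Z, add(SZ, SZ)))))
  step 11: S(S(mul(S(add(add(SZ, Z), add(Z, Z))), add(Z, add(SZ, SZ)))))
  step 12: S(S(add(add(Z, add(SZ, SZ)), mul(add(add(SZ, Z), add(Z, Z)), add(Z, add(SZ, SZ))))))
  step 13: S(S(add(add(SZ, SZ), mul(add(add(SZ, Z), add(Z, Z)), add(Z, add(SZ, SZ))))))
  step 14: S(S(add(S(add(Z, SZ)), mul(add(add(SZ, Z), add(Z, Z)), add(Z, add(SZ, SZ))))))
  step 15: S(S(S(add(add(Z, SZ), mul(add(add(SZ, Z), add(Z, Z)), add(Z, add(SZ, SZ)))))))
  step 16: S(S(S(add(SZ, mul(add(add(SZ, Z), add(Z, Z)), add(Z, add(SZ, SZ)))))))
  step 17: S(S(S(S(add(Z, mul(add(add(SZ, Z), add(Z, Z)), add(Z, add(SZ, SZ))))))))
  step 18: S(S(S(S(mul(add(add(SZ, Z), add(Z, Z)), add(Z, add(SZ, SZ)))))))
  step 19: S(S(S(S(mul(add(S(add(Z, Z)), add(Z, Z)), add(Z, add(SZ, SZ)))))))
  step 20: S(S(S(S(mul(S(add(add(Z, Z), add(Z, Z))), add(Z, add(SZ, SZ)))))))
  step 21: S(S(S(S(add(add(Z, add(SZ, SZ)), mul(add(add(Z, Z), add(Z, Z)), add(Z, add(SZ, SZ))))))))
  step 22: S(S(S(S(add(add(SZ, SZ), mul(add(add(Z, Z), add(Z, Z)), add(Z, add(SZ, SZ))))))))
  step 23: S(S(S(S(add(S(add(Z, SZ)), mul(add(add(Z, Z), add(Z, Z)), add(Z, add(SZ, SZ))))))))
  step 24: S(S(S(S(S(add(add(Z, SZ), mul(add(add(Z, Z), add(Z, Z)), add(Z, add(SZ, SZ)))))))))
  step 25: S(S(S(S(S(add(SZ, mul(add(add(Z, Z), add(Z, Z)), add(Z, add(SZ, SZ)))))))))
  step 26: S(S(S(S(S(S(add(Z, mul(add(add(Z, Z), add(Z, Z)), add(Z, add(SZ, SZ))))))))))
  step 27: S(S(S(S(S(S(mul(add(add(Z, Z), add(Z, Z)), add(Z, add(SZ, SZ)))))))))
  step 28: S(S(S(S(S(S(mul(add(Z, add(Z, Z)), add(Z, add(SZ, SZ)))))))))
  step 29: S(S(S(S(S(S(mul(add(Z, Z), add(Z, add(SZ, SZ)))))))))
  step 30: S(S(S(S(S(S(mul(Z, add(Z, add(SZ, SZ)))))))))
  step 31: S^6(Z)

Term B:
  start: add(mul(SSSZ, SZ), SSSZ)
  step 1: add(add(SZ, mul(SSZ, SZ)), SSSZ)
  step 2: add(S(add(Z, mul(SSZ, SZ))), SSSZ)
  step 3: S(add(add(Z, mul(SSZ, SZ)), SSSZ))
  step 4: S(add(mul(SSZ, SZ), SSSZ))
  step 5: S(add(add(SZ, mul(SZ, SZ)), SSSZ))
  step 6: S(add(S(add(Z, mul(SZ, SZ))), SSSZ))
  step 7: S(S(add(add(Z, mul(SZ, SZ)), SSSZ)))
  step 8: S(S(add(mul(SZ, SZ), SSSZ)))
  step 9: S(S(add(add(SZ, mul(Z, SZ)), SSSZ)))
  step 10: S(S(add(S(add(Z, mul(Z, SZ))), SSSZ)))
  step 11: S(S(S(add(add(Z, mul(Z, SZ)), SSSZ))))
  step 12: S(S(S(add(mul(Z, SZ), SSSZ))))
  step 13: S(S(S(add(Z, SSSZ))))
  step 14: S^6(Z)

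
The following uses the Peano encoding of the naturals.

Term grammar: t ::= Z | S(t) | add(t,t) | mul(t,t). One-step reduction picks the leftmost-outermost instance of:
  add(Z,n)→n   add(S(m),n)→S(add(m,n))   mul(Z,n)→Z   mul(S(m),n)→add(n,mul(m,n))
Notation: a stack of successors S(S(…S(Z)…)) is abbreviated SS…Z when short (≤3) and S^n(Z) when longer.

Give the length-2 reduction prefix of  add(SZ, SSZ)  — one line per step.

  start: add(SZ, SSZ)
  step 1: S(add(Z, SSZ))
  step 2: SSSZ

Answer: after 2 steps: SSSZ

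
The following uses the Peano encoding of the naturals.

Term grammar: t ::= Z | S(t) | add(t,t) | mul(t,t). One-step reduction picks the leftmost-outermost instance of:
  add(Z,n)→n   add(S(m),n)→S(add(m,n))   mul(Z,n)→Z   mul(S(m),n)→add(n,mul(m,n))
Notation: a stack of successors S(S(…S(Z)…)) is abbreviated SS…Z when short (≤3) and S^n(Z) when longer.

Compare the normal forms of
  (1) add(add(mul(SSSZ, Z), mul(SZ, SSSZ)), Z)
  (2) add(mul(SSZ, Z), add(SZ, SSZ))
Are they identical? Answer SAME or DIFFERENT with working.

Answer: SAME — A ⇓ SSSZ, B ⇓ SSSZ

Derivation:
Term A:
  start: add(add(mul(SSSZ, Z), mul(SZ, SSSZ)), Z)
  →1  add(add(add(Z, mul(SSZ, Z)), mul(SZ, SSSZ)), Z)
  →2  add(add(mul(SSZ, Z), mul(SZ, SSSZ)), Z)
  →3  add(add(add(Z, mul(SZ, Z)), mul(SZ, SSSZ)), Z)
  →4  add(add(mul(SZ, Z), mul(SZ, SSSZ)), Z)
  →5  add(add(add(Z, mul(Z, Z)), mul(SZ, SSSZ)), Z)
  →6  add(add(mul(Z, Z), mul(SZ, SSSZ)), Z)
  →7  add(add(Z, mul(SZ, SSSZ)), Z)
  →8  add(mul(SZ, SSSZ), Z)
  →9  add(add(SSSZ, mul(Z, SSSZ)), Z)
  →10  add(S(add(SSZ, mul(Z, SSSZ))), Z)
  →11  S(add(add(SSZ, mul(Z, SSSZ)), Z))
  →12  S(add(S(add(SZ, mul(Z, SSSZ))), Z))
  →13  S(S(add(add(SZ, mul(Z, SSSZ)), Z)))
  →14  S(S(add(S(add(Z, mul(Z, SSSZ))), Z)))
  →15  S(S(S(add(add(Z, mul(Z, SSSZ)), Z))))
  →16  S(S(S(add(mul(Z, SSSZ), Z))))
  →17  S(S(S(add(Z, Z))))
  →18  SSSZ

Term B:
  start: add(mul(SSZ, Z), add(SZ, SSZ))
  →1  add(add(Z, mul(SZ, Z)), add(SZ, SSZ))
  →2  add(mul(SZ, Z), add(SZ, SSZ))
  →3  add(add(Z, mul(Z, Z)), add(SZ, SSZ))
  →4  add(mul(Z, Z), add(SZ, SSZ))
  →5  add(Z, add(SZ, SSZ))
  →6  add(SZ, SSZ)
  →7  S(add(Z, SSZ))
  →8  SSSZ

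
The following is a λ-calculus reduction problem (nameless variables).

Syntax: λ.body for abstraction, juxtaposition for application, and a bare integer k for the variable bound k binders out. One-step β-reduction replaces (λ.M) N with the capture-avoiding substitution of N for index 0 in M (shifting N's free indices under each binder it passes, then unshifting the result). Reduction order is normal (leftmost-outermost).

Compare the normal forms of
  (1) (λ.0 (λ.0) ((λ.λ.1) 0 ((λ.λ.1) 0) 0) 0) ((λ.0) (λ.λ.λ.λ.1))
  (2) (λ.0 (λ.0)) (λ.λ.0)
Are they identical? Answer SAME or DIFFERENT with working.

Answer: DIFFERENT — A ⇓ λ.λ.λ.λ.λ.1, B ⇓ λ.0

Working:
Term A:
  start: (λ.0 (λ.0) ((λ.λ.1) 0 ((λ.λ.1) 0) 0) 0) ((λ.0) (λ.λ.λ.λ.1))
  step 1: (λ.0) (λ.λ.λ.λ.1) (λ.0) ((λ.λ.1) ((λ.0) (λ.λ.λ.λ.1)) ((λ.λ.1) ((λ.0) (λ.λ.λ.λ.1))) ((λ.0) (λ.λ.λ.λ.1))) ((λ.0) (λ.λ.λ.λ.1))
  step 2: (λ.λ.λ.λ.1) (λ.0) ((λ.λ.1) ((λ.0) (λ.λ.λ.λ.1)) ((λ.λ.1) ((λ.0) (λ.λ.λ.λ.1))) ((λ.0) (λ.λ.λ.λ.1))) ((λ.0) (λ.λ.λ.λ.1))
  step 3: (λ.λ.λ.1) ((λ.λ.1) ((λ.0) (λ.λ.λ.λ.1)) ((λ.λ.1) ((λ.0) (λ.λ.λ.λ.1))) ((λ.0) (λ.λ.λ.λ.1))) ((λ.0) (λ.λ.λ.λ.1))
  step 4: (λ.λ.1) ((λ.0) (λ.λ.λ.λ.1))
  step 5: λ.(λ.0) (λ.λ.λ.λ.1)
  step 6: λ.λ.λ.λ.λ.1

Term B:
  start: (λ.0 (λ.0)) (λ.λ.0)
  step 1: (λ.λ.0) (λ.0)
  step 2: λ.0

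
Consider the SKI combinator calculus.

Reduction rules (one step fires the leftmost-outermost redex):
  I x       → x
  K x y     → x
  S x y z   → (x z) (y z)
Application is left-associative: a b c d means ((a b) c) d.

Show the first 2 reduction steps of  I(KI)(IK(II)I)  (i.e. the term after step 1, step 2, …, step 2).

  start: I(KI)(IK(II)I)
  step 1: KI(IK(II)I)
  step 2: I

Answer: after 2 steps: I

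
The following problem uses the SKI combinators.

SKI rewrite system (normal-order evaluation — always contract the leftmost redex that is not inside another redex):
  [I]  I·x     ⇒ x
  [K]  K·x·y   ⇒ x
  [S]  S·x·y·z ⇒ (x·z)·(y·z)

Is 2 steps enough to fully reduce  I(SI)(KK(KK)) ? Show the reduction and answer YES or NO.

  start: I(SI)(KK(KK))
  →1  SI(KK(KK))
  →2  SIK

Answer: YES — reaches normal form SIK in 2 ≤ 2 steps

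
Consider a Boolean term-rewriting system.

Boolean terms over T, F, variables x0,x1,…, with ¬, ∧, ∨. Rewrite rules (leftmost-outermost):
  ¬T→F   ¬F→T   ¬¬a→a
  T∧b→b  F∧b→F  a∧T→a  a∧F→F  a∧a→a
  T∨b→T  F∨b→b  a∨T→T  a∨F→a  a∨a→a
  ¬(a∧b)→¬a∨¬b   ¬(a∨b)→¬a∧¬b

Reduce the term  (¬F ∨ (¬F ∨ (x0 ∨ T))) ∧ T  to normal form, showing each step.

Answer: normal form = T  (in 3 steps)

Derivation:
  start: (¬F ∨ (¬F ∨ (x0 ∨ T))) ∧ T
  step 1: ¬F ∨ (¬F ∨ (x0 ∨ T))
  step 2: T ∨ (¬F ∨ (x0 ∨ T))
  step 3: T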